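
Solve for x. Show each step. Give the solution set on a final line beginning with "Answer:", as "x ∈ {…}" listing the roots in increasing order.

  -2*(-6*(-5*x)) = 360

Step 1. [-2*(-6*(-5*x)) = 360] LHS = -2·(…); ÷-2 both sides ⇒ div: -6*(-5*x) = -180.
Step 2. [-6*(-5*x) = -180] leading coefficient -6: divide by -6. So div: -5*x = 30.
Step 3. [-5*x = 30] -5·(inner) — divide through by -5. So div: x = -6.

Answer: x ∈ {-6}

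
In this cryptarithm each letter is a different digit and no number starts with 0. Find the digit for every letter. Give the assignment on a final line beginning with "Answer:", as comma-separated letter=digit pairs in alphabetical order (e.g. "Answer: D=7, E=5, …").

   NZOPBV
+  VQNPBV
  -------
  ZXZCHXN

Step 1. [col 1: V + V ≡ N (mod 10)] several values work for N in column 1 (V + V ≡ N (mod 10), carry-in 0); try N=6 ⇒ N=6.
Step 2. [Z] the sum has 7 digits but both addends have 6; that extra leading digit Z is the final carry, namely 1, so Z=1.
Step 3. [col 1: V + V ≡ N (mod 10)] several values work for V in column 1 (V + V ≡ N (mod 10), carry-in 0); try V=8, so V=8.
Step 4. [col 2: B + B ≡ X (mod 10)] X=5 is one option consistent with column 2 (B + B ≡ X (mod 10), carry-in 1) — take it, so X=5.
Step 5. [col 2: B + B ≡ X (mod 10)] column 2 (B + B ≡ X (mod 10), carry-in 1) doesn't pin B yet; pick B=2 and continue, so B=2.
Step 6. [col 3: P + P ≡ H (mod 10)] column 3 reads P+P+carry(0)=H with nothing yet; with digits 1,2,5,6,8 already taken and all letters distinct, the only value for P is 7 ⇒ P=7.
Step 7. [col 3: P + P ≡ H (mod 10)] from column 3 (P=7, carry-in 0, digits 1,2,5,6,7,8 already taken and all letters distinct): H must equal 4. So H=4.
Step 8. [col 4: O + N ≡ C (mod 10)] in column 4 we have O+N≡C with carry-in 1; given N=6 and digits 1,2,4,5,6,7,8 already taken and all letters distinct, that pins O to 3. So O=3.
Step 9. [col 4: O + N ≡ C (mod 10)] column 4 reads O+N+carry(1)=C with O=3, N=6; with digits 1,2,3,4,5,6,7,8 already taken and all letters distinct, the only value for C is 0. So C=0.
Step 10. [col 5: Z + Q ≡ Z (mod 10)] column 5 reads Z+Q+carry(1)=Z with Z=1; with digits 0,1,2,3,4,5,6,7,8 already taken and all letters distinct, the only value for Q is 9. So Q=9.

Answer: B=2, C=0, H=4, N=6, O=3, P=7, Q=9, V=8, X=5, Z=1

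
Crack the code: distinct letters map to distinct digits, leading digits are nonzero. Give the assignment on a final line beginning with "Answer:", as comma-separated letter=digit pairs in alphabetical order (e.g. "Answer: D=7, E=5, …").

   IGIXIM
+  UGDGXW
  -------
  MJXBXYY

Step 1. [col 1: M + W ≡ Y (mod 10)] several values work for M in column 1 (M + W ≡ Y (mod 10), carry-in 0); try M=1, so M=1.
Step 2. [col 1: M + W ≡ Y (mod 10)] column 1 (M + W ≡ Y (mod 10), carry-in 0) doesn't pin Y yet; pick Y=4 and continue, so Y=4.
Step 3. [col 1: M + W ≡ Y (mod 10)] column 1: given M=1, Y=4, carry-in 0, and digits 1,4 already taken and all letters distinct, M+W≡Y (mod 10) forces W=3, so W=3.
Step 4. [col 2: I + X ≡ Y (mod 10)] no forcing yet in column 2 (carry-in 0); X=8 is free and consistent — try it, so X=8.
Step 5. [col 2: I + X ≡ Y (mod 10)] column 2: given X=8, Y=4, carry-in 0, and digits 1,3,4,8 already taken and all letters distinct, I+X≡Y (mod 10) forces I=6, so I=6.
Step 6. [col 3: X + G ≡ X (mod 10)] column 3: given X=8, carry-in 1, and digits 1,3,4,6,8 already taken and all letters distinct, X+G≡X (mod 10) forces G=9, so G=9.
Step 7. [col 4: I + D ≡ B (mod 10)] several values work for B in column 4 (I + D ≡ B (mod 10), carry-in 1); try B=7 ⇒ B=7.
Step 8. [col 4: I + D ≡ B (mod 10)] in column 4 we have I+D≡B with carry-in 1; given I=6, B=7 and digits 1,3,4,6,7,8,9 already taken and all letters distinct, that pins D to 0, so D=0.
Step 9. [col 6: I + U ≡ J (mod 10)] column 6 reads I+U+carry(1)=J with I=6; with digits 0,1,3,4,6,7,8,9 already taken and all letters distinct, the only value for U is 5, so U=5.
Step 10. [col 6: I + U ≡ J (mod 10)] column 6 reads I+U+carry(1)=J with I=6, U=5; with digits 0,1,3,4,5,6,7,8,9 already taken and all letters distinct, the only value for J is 2 ⇒ J=2.

Answer: B=7, D=0, G=9, I=6, J=2, M=1, U=5, W=3, X=8, Y=4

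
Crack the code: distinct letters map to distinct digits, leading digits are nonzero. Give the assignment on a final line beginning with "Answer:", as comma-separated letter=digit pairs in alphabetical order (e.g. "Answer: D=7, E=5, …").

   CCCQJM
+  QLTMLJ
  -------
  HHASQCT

Step 1. [col 1: M + J ≡ T (mod 10)] J=8 is one option consistent with column 1 (M + J ≡ T (mod 10), carry-in 0) — take it. So J=8.
Step 2. [col 1: M + J ≡ T (mod 10)] no forcing yet in column 1 (carry-in 0); T=7 is free and consistent — try it. So T=7.
Step 3. [H] the sum has 7 digits but both addends have 6; that extra leading digit H is the final carry, namely 1. So H=1.
Step 4. [col 1: M + J ≡ T (mod 10)] from column 1 (J=8, T=7, carry-in 0, digits 1,7,8 already taken and all letters distinct): M must equal 9 ⇒ M=9.
Step 5. [col 2: J + L ≡ C (mod 10)] C=4 is one option consistent with column 2 (J + L ≡ C (mod 10), carry-in 1) — take it. So C=4.
Step 6. [col 2: J + L ≡ C (mod 10)] column 2: given J=8, C=4, carry-in 1, and digits 1,4,7,8,9 already taken and all letters distinct, J+L≡C (mod 10) forces L=5 ⇒ L=5.
Step 7. [col 3: Q + M ≡ Q (mod 10)] Q=6 is one option consistent with column 3 (Q + M ≡ Q (mod 10), carry-in 1) — take it. So Q=6.
Step 8. [col 4: C + T ≡ S (mod 10)] column 4 reads C+T+carry(1)=S with C=4, T=7; with digits 1,4,5,6,7,8,9 already taken and all letters distinct, the only value for S is 2 ⇒ S=2.
Step 9. [col 5: C + L ≡ A (mod 10)] column 5 reads C+L+carry(1)=A with C=4, L=5; with digits 1,2,4,5,6,7,8,9 already taken and all letters distinct, the only value for A is 0. So A=0.

Answer: A=0, C=4, H=1, J=8, L=5, M=9, Q=6, S=2, T=7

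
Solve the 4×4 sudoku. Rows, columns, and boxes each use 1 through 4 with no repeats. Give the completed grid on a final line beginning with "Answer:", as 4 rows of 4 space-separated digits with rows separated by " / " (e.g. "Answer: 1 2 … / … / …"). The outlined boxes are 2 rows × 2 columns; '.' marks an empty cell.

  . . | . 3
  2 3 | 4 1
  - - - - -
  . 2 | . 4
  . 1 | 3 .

Step 1. [r1c1∈{1,4}] row 1 places 1 nowhere but r1c1. So r1c1=1.
Step 2. [r3c1∈{3}] r3c1 is down to just 3. So r3c1=3.
Step 3. [r4c4∈{2}] nothing but 2 survives at r4c4. So r4c4=2.
Step 4. [r4c1∈{4}] nothing but 4 survives at r4c1 ⇒ r4c1=4.
Step 5. [r1c3∈{2}] only 2 remains possible at r1c3. So r1c3=2.
Step 6. [r3c3∈{1}] r3c3's peers cover all but 1, so r3c3=1.
Step 7. [r1c2∈{4}] only 4 remains possible at r1c2, so r1c2=4.

Answer: 1 4 2 3 / 2 3 4 1 / 3 2 1 4 / 4 1 3 2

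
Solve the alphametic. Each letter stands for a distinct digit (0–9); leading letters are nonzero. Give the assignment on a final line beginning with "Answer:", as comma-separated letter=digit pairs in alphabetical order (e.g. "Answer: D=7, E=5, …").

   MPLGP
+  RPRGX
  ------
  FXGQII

Step 1. [col 1: P + X ≡ I (mod 10)] several values work for X in column 1 (P + X ≡ I (mod 10), carry-in 0); try X=2. So X=2.
Step 2. [col 1: P + X ≡ I (mod 10)] several values work for P in column 1 (P + X ≡ I (mod 10), carry-in 0); try P=4 ⇒ P=4.
Step 3. [F] the sum has 6 digits but both addends have 5; that extra leading digit F is the final carry, namely 1. So F=1.
Step 4. [col 1: P + X ≡ I (mod 10)] in column 1 we have P+X≡I with carry-in 0; given P=4, X=2 and digits 1,2,4 already taken and all letters distinct, that pins I to 6 ⇒ I=6.
Step 5. [col 2: G + G ≡ I (mod 10)] G=8 is one option consistent with column 2 (G + G ≡ I (mod 10), carry-in 0) — take it, so G=8.
Step 6. [col 3: L + R ≡ Q (mod 10)] several values work for L in column 3 (L + R ≡ Q (mod 10), carry-in 1); try L=3. So L=3.
Step 7. [col 3: L + R ≡ Q (mod 10)] in column 3 we have L+R≡Q with carry-in 1; given L=3 and digits 1,2,3,4,6,8 already taken and all letters distinct, that pins Q to 9. So Q=9.
Step 8. [col 3: L + R ≡ Q (mod 10)] from column 3 (L=3, Q=9, carry-in 1, digits 1,2,3,4,6,8,9 already taken and all letters distinct): R must equal 5 ⇒ R=5.
Step 9. [col 5: M + R ≡ X (mod 10)] column 5: given R=5, X=2, carry-in 0, and digits 1,2,3,4,5,6,8,9 already taken and all letters distinct, M+R≡X (mod 10) forces M=7, so M=7.

Answer: F=1, G=8, I=6, L=3, M=7, P=4, Q=9, R=5, X=2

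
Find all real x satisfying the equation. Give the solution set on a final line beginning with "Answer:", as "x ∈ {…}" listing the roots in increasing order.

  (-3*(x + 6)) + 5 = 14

Step 1. [(-3*(x + 6)) + 5 = 14] subtract 5: x sits inside (… + 5) ⇒ sub: -3*(x + 6) = 9.
Step 2. [-3*(x + 6) = 9] -3 out front; divide by -3, so div: x + 6 = -3.
Step 3. [x + 6 = -3] the outer +6 inverts by subtracting 6, so sub: x = -9.

Answer: x ∈ {-9}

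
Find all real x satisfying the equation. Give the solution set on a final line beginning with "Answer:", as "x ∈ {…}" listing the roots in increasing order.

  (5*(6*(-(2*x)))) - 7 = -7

Step 1. [(5*(6*(-(2*x)))) - 7 = -7] add 7: x sits inside (… - 7) ⇒ sub: 5*(6*(-(2*x))) = 0.
Step 2. [5*(6*(-(2*x))) = 0] divide by the outer 5, so div: 6*(-(2*x)) = 0.
Step 3. [6*(-(2*x)) = 0] 6 out front; divide by 6 ⇒ div: -(2*x) = 0.
Step 4. [-(2*x) = 0] LHS negated; negate both sides ⇒ neg: 2*x = 0.
Step 5. [2*x = 0] LHS = 2·(…); ÷2 both sides, so div: x = 0.

Answer: x ∈ {0}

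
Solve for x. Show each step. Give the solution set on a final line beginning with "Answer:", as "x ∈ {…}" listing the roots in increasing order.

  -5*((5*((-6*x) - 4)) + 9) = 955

Step 1. [-5*((5*((-6*x) - 4)) + 9) = 955] divide by the outer -5, so div: (5*((-6*x) - 4)) + 9 = -191.
Step 2. [(5*((-6*x) - 4)) + 9 = -191] peel the +9: subtract 9 from each side ⇒ sub: 5*((-6*x) - 4) = -200.
Step 3. [5*((-6*x) - 4) = -200] 5 out front; divide by 5, so div: (-6*x) - 4 = -40.
Step 4. [(-6*x) - 4 = -40] 4 comes off first (add 4), so sub: -6*x = -36.
Step 5. [-6*x = -36] divide by the outer -6 ⇒ div: x = 6.

Answer: x ∈ {6}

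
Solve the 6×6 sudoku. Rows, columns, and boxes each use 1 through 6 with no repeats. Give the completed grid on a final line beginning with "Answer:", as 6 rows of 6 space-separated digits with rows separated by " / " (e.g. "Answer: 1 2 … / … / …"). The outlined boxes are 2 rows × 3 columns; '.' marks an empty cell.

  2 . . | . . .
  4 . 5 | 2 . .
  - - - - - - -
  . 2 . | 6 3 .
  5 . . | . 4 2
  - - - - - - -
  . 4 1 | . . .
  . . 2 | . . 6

Step 1. [r4c4∈{1}] r4c4 has the single candidate 1. So r4c4=1.
Step 2. [r1c6∈{1,3,4,5}] col 6 places 4 nowhere but r1c6 ⇒ r1c6=4.
Step 3. [r2c6∈{1,3}] across col 6, 1 lands solely at r2c6. So r2c6=1.
Step 4. [r2c2∈{3,6}] across row 2, 3 lands solely at r2c2 ⇒ r2c2=3.
Step 5. [r5c6∈{3,5}] col 6 places 3 nowhere but r5c6. So r5c6=3.
Step 6. [r5c4∈{5}] r5c4 has the single candidate 5. So r5c4=5.
Step 7. [r1c3∈{6}] r1c3 is down to just 6 ⇒ r1c3=6.
Step 8. [r6c1∈{3}] only 3 remains possible at r6c1, so r6c1=3.
Step 9. [r6c4∈{4}] only 4 remains possible at r6c4 ⇒ r6c4=4.
Step 10. [r3c6∈{5}] nothing but 5 survives at r3c6, so r3c6=5.
Step 11. [r6c5∈{1}] r6c5's peers cover all but 1. So r6c5=1.
Step 12. [r1c2∈{1}] r1c2 has the single candidate 1. So r1c2=1.
Step 13. [r5c5∈{2}] nothing but 2 survives at r5c5. So r5c5=2.
Step 14. [r4c2∈{6}] r4c2 has the single candidate 6 ⇒ r4c2=6.
Step 15. [r3c3∈{4}] r3c3 has the single candidate 4. So r3c3=4.
Step 16. [r5c1∈{6}] r5c1 has the single candidate 6. So r5c1=6.
Step 17. [r3c1∈{1}] only 1 remains possible at r3c1. So r3c1=1.
Step 18. [r1c5∈{5}] r1c5 is down to just 5. So r1c5=5.
Step 19. [r6c2∈{5}] only 5 remains possible at r6c2. So r6c2=5.
Step 20. [r1c4∈{3}] only 3 remains possible at r1c4. So r1c4=3.
Step 21. [r2c5∈{6}] r2c5's peers cover all but 6. So r2c5=6.
Step 22. [r4c3∈{3}] r4c3 has the single candidate 3. So r4c3=3.

Answer: 2 1 6 3 5 4 / 4 3 5 2 6 1 / 1 2 4 6 3 5 / 5 6 3 1 4 2 / 6 4 1 5 2 3 / 3 5 2 4 1 6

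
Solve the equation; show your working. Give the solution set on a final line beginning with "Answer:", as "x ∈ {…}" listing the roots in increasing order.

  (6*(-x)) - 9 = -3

Step 1. [(6*(-x)) - 9 = -3] peel the -9: add 9 from each side ⇒ sub: 6*(-x) = 6.
Step 2. [6*(-x) = 6] 6 out front; divide by 6, so div: -x = 1.
Step 3. [-x = 1] flip signs both sides, so neg: x = -1.

Answer: x ∈ {-1}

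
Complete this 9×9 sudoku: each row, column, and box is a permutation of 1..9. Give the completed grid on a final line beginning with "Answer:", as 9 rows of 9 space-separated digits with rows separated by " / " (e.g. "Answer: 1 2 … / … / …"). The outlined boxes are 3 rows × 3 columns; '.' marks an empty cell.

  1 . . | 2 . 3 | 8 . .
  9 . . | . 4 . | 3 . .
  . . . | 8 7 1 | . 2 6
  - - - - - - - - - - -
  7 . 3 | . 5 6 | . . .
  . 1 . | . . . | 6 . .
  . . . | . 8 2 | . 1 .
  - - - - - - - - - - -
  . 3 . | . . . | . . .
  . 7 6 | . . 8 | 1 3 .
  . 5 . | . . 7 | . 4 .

Step 1. [r3c7∈{4,5,9}] r3c7 is the only open cell in row 3 admitting 9. So r3c7=9.
Step 2. [r9c7∈{2}] r9c7 is down to just 2, so r9c7=2.
Step 3. [r1c9∈{4,5,7}] r1c9 is the only open cell in box 3 admitting 4 ⇒ r1c9=4.
Step 4. [r7c8∈{5,6,7,8,9}] r7c8 is the only open cell in col 8 admitting 6 ⇒ r7c8=6.
Step 5. [r9c1∈{8}] r9c1 is down to just 8, so r9c1=8.
Step 6. [r9c9∈{9}] nothing but 9 survives at r9c9, so r9c9=9.
Step 7. [r7c3∈{1,2,4,9}] box 7 places 9 nowhere but r7c3 ⇒ r7c3=9.
Step 8. [r8c9∈{5}] r8c9 has the single candidate 5. So r8c9=5.
Step 9. [r5c6∈{4,9}] col 6 places 9 nowhere but r5c6, so r5c6=9.
Step 10. [r6c7∈{4,5,7}] col 7 places 5 nowhere but r6c7 ⇒ r6c7=5.
Step 11. [r6c3∈{4}] only 4 remains possible at r6c3. So r6c3=4.
Step 12. [r5c4∈{3,4,7}] row 5 places 4 nowhere but r5c4 ⇒ r5c4=4.
Step 13. [r2c6∈{5}] r2c6 is down to just 5. So r2c6=5.
Step 14. [r2c8∈{7}] only 7 remains possible at r2c8 ⇒ r2c8=7.
Step 15. [r5c9∈{2,3,7,8}] 7 has one home in row 5: r5c9 ⇒ r5c9=7.
Step 16. [r5c8∈{8}] r5c8's peers cover all but 8. So r5c8=8.
Step 17. [r4c2∈{2,8,9}] r4c2 is the only open cell in row 4 admitting 8. So r4c2=8.
Step 18. [r1c2∈{6}] only 6 remains possible at r1c2. So r1c2=6.
Step 19. [r9c5∈{1,3,6}] col 5 places 6 nowhere but r9c5. So r9c5=6.
Step 20. [r3c3∈{5}] r3c3 has the single candidate 5. So r3c3=5.
Step 21. [r8c1∈{2,4}] row 8 places 4 nowhere but r8c1, so r8c1=4.
Step 22. [r7c5∈{1,2}] across col 5, 1 lands solely at r7c5, so r7c5=1.
Step 23. [r5c3∈{2}] nothing but 2 survives at r5c3 ⇒ r5c3=2.
Step 24. [r6c4∈{3,7}] across row 6, 7 lands solely at r6c4, so r6c4=7.
Step 25. [r1c5∈{9}] r1c5 has the single candidate 9, so r1c5=9.
Step 26. [r5c1∈{5}] r5c1 is down to just 5 ⇒ r5c1=5.
Step 27. [r9c4∈{3}] nothing but 3 survives at r9c4. So r9c4=3.
Step 28. [r2c2∈{2}] only 2 remains possible at r2c2. So r2c2=2.
Step 29. [r7c9∈{8}] only 8 remains possible at r7c9 ⇒ r7c9=8.
Step 30. [r6c2∈{9}] r6c2 is down to just 9, so r6c2=9.
Step 31. [r9c3∈{1}] r9c3's peers cover all but 1. So r9c3=1.
Step 32. [r6c9∈{3}] r6c9 is down to just 3 ⇒ r6c9=3.
Step 33. [r6c1∈{6}] r6c1's peers cover all but 6. So r6c1=6.
Step 34. [r4c8∈{9}] only 9 remains possible at r4c8. So r4c8=9.
Step 35. [r2c4∈{6}] r2c4 has the single candidate 6 ⇒ r2c4=6.
Step 36. [r2c9∈{1}] r2c9's peers cover all but 1 ⇒ r2c9=1.
Step 37. [r3c2∈{4}] r3c2 is down to just 4. So r3c2=4.
Step 38. [r8c5∈{2}] nothing but 2 survives at r8c5, so r8c5=2.
Step 39. [r4c4∈{1}] r4c4's peers cover all but 1. So r4c4=1.
Step 40. [r7c1∈{2}] nothing but 2 survives at r7c1. So r7c1=2.
Step 41. [r2c3∈{8}] r2c3 has the single candidate 8. So r2c3=8.
Step 42. [r7c4∈{5}] nothing but 5 survives at r7c4, so r7c4=5.
Step 43. [r7c6∈{4}] r7c6 is down to just 4 ⇒ r7c6=4.
Step 44. [r4c9∈{2}] r4c9 has the single candidate 2, so r4c9=2.
Step 45. [r1c8∈{5}] only 5 remains possible at r1c8. So r1c8=5.
Step 46. [r4c7∈{4}] r4c7's peers cover all but 4 ⇒ r4c7=4.
Step 47. [r1c3∈{7}] r1c3's peers cover all but 7, so r1c3=7.
Step 48. [r8c4∈{9}] nothing but 9 survives at r8c4. So r8c4=9.
Step 49. [r7c7∈{7}] r7c7 has the single candidate 7. So r7c7=7.
Step 50. [r3c1∈{3}] nothing but 3 survives at r3c1. So r3c1=3.
Step 51. [r5c5∈{3}] r5c5 has the single candidate 3, so r5c5=3.

Answer: 1 6 7 2 9 3 8 5 4 / 9 2 8 6 4 5 3 7 1 / 3 4 5 8 7 1 9 2 6 / 7 8 3 1 5 6 4 9 2 / 5 1 2 4 3 9 6 8 7 / 6 9 4 7 8 2 5 1 3 / 2 3 9 5 1 4 7 6 8 / 4 7 6 9 2 8 1 3 5 / 8 5 1 3 6 7 2 4 9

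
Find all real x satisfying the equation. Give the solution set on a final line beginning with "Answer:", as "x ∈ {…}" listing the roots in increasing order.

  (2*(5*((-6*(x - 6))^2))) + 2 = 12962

Step 1. [(2*(5*((-6*(x - 6))^2))) + 2 = 12962] 2 | LHS and 2 | 12962: pull 2 out ⇒ factor: (5*((-6*(x - 6))^2)) + 1 = 6481.
Step 2. [(5*((-6*(x - 6))^2)) + 1 = 6481] +1 is outermost — subtract 1 both sides ⇒ sub: 5*((-6*(x - 6))^2) = 6480.
Step 3. [5*((-6*(x - 6))^2) = 6480] 5 out front; divide by 5, so div: (-6*(x - 6))^2 = 1296.
Step 4. [(-6*(x - 6))^2 = 1296] 1296 ≥ 0, LHS is (·)² — take ±√. So sqrt: -6*(x - 6) = 36 or -36.
Step 5. [-6*(x - 6) = 36 or -36] divide by the outer -6 ⇒ div: x - 6 = -6 or 6.
Step 6. [x - 6 = -6 or 6] peel the -6: add 6 from each side, so sub: x = 0 or 12.

Answer: x ∈ {0, 12}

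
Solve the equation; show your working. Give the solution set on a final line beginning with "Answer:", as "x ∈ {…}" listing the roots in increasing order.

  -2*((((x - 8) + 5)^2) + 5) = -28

Step 1. [-2*((((x - 8) + 5)^2) + 5) = -28] -2 out front; divide by -2. So div: (((x - 8) + 5)^2) + 5 = 14.
Step 2. [(((x - 8) + 5)^2) + 5 = 14] subtract 5: x sits inside (… + 5), so sub: ((x - 8) + 5)^2 = 9.
Step 3. [((x - 8) + 5)^2 = 9] √ both sides: 9 ≥ 0 gives two branches, so sqrt: (x - 8) + 5 = 3 or -3.
Step 4. [(x - 8) + 5 = 3 or -3] subtract 5: x sits inside (… + 5). So sub: x - 8 = -2 or -8.
Step 5. [x - 8 = -2 or -8] add 8: x sits inside (… - 8) ⇒ sub: x = 6 or 0.

Answer: x ∈ {0, 6}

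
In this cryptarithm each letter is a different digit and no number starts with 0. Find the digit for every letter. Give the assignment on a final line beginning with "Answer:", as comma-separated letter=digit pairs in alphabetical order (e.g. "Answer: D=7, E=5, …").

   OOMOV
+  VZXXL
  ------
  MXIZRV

Step 1. [col 1: V + L ≡ V (mod 10)] from column 1 (nothing yet, carry-in 0, all letters distinct, none taken yet): L must equal 0, so L=0.
Step 2. [col 1: V + L ≡ V (mod 10)] no forcing yet in column 1 (carry-in 0); V=8 is free and consistent — try it. So V=8.
Step 3. [M] M is the leading digit of a 6-digit sum of two 5-digit numbers; the final carry is exactly 1, so M=1.
Step 4. [col 2: O + X ≡ R (mod 10)] X=2 is one option consistent with column 2 (O + X ≡ R (mod 10), carry-in 0) — take it ⇒ X=2.
Step 5. [col 2: O + X ≡ R (mod 10)] no forcing yet in column 2 (carry-in 0); R=6 is free and consistent — try it ⇒ R=6.
Step 6. [col 2: O + X ≡ R (mod 10)] column 2: given X=2, R=6, carry-in 0, and digits 0,1,2,6,8 already taken and all letters distinct, O+X≡R (mod 10) forces O=4. So O=4.
Step 7. [col 3: M + X ≡ Z (mod 10)] in column 3 we have M+X≡Z with carry-in 0; given M=1, X=2 and digits 0,1,2,4,6,8 already taken and all letters distinct, that pins Z to 3 ⇒ Z=3.
Step 8. [col 4: O + Z ≡ I (mod 10)] from column 4 (O=4, Z=3, carry-in 0, digits 0,1,2,3,4,6,8 already taken and all letters distinct): I must equal 7, so I=7.

Answer: I=7, L=0, M=1, O=4, R=6, V=8, X=2, Z=3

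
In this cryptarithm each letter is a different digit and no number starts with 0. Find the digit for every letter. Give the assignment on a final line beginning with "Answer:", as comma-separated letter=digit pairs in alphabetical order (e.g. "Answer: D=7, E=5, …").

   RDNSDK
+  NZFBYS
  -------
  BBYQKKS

Step 1. [col 1: K + S ≡ S (mod 10)] in column 1 we have K+S≡S with carry-in 0; given nothing yet and all letters distinct, none taken yet, that pins K to 0. So K=0.
Step 2. [B] adding two 6-digit numbers gives at most 6+1 digits, and here it does — B is that final carry and must be 1, so B=1.
Step 3. [col 1: K + S ≡ S (mod 10)] no forcing yet in column 1 (carry-in 0); S=8 is free and consistent — try it, so S=8.
Step 4. [col 2: D + Y ≡ K (mod 10)] several values work for D in column 2 (D + Y ≡ K (mod 10), carry-in 0); try D=3, so D=3.
Step 5. [col 2: D + Y ≡ K (mod 10)] from column 2 (D=3, K=0, carry-in 0, digits 0,1,3,8 already taken and all letters distinct): Y must equal 7. So Y=7.
Step 6. [col 4: N + F ≡ Q (mod 10)] no forcing yet in column 4 (carry-in 1); N=6 is free and consistent — try it, so N=6.
Step 7. [col 4: N + F ≡ Q (mod 10)] column 4 (N + F ≡ Q (mod 10), carry-in 1) doesn't pin Q yet; pick Q=9 and continue, so Q=9.
Step 8. [col 4: N + F ≡ Q (mod 10)] from column 4 (N=6, Q=9, carry-in 1, digits 0,1,3,6,7,8,9 already taken and all letters distinct): F must equal 2. So F=2.
Step 9. [col 5: D + Z ≡ Y (mod 10)] column 5 reads D+Z+carry(0)=Y with D=3, Y=7; with digits 0,1,2,3,6,7,8,9 already taken and all letters distinct, the only value for Z is 4. So Z=4.
Step 10. [col 6: R + N ≡ B (mod 10)] in column 6 we have R+N≡B with carry-in 0; given N=6, B=1 and digits 0,1,2,3,4,6,7,8,9 already taken and all letters distinct, that pins R to 5 ⇒ R=5.

Answer: B=1, D=3, F=2, K=0, N=6, Q=9, R=5, S=8, Y=7, Z=4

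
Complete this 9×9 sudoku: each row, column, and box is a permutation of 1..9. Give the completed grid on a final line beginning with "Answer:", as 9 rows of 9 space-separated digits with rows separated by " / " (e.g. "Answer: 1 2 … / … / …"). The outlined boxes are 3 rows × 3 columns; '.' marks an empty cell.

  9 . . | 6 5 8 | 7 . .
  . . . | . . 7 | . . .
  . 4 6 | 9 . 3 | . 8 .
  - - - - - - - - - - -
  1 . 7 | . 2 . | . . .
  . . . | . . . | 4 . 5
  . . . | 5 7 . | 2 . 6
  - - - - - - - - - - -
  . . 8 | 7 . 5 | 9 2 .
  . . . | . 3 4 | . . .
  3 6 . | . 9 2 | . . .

Step 1. [r8c2∈{1,2,5,7,9}] col 2 places 7 nowhere but r8c2. So r8c2=7.
Step 2. [r3c5∈{1}] r3c5's peers cover all but 1. So r3c5=1.
Step 3. [r3c7∈{5}] nothing but 5 survives at r3c7 ⇒ r3c7=5.
Step 4. [r5c5∈{6,8}] in col 5, 8 fits only at r5c5, so r5c5=8.
Step 5. [r2c4∈{2,4}] r2c4 is the only open cell in col 4 admitting 2, so r2c4=2.
Step 6. [r7c2∈{1}] r7c2's peers cover all but 1. So r7c2=1.
Step 7. [r4c2∈{3,5,8,9}] in row 4, 5 fits only at r4c2. So r4c2=5.
Step 8. [r5c8∈{1,3,7,9}] row 5 places 7 nowhere but r5c8. So r5c8=7.
Step 9. [r6c8∈{1,3,9}] box 6 places 1 nowhere but r6c8, so r6c8=1.
Step 10. [r7c9∈{3,4}] r7c9 is the only open cell in row 7 admitting 3 ⇒ r7c9=3.
Step 11. [r6c6∈{9}] r6c6 is down to just 9. So r6c6=9.
Step 12. [r5c2∈{2,3,9}] 9 has one home in col 2: r5c2. So r5c2=9.
Step 13. [r1c2∈{2,3}] 2 has one home in col 2: r1c2. So r1c2=2.
Step 14. [r9c9∈{1,4,7,8}] in row 9, 7 fits only at r9c9, so r9c9=7.
Step 15. [r9c8∈{4,5}] box 9 places 4 nowhere but r9c8, so r9c8=4.
Step 16. [r1c8∈{3}] nothing but 3 survives at r1c8. So r1c8=3.
Step 17. [r9c3∈{5}] nothing but 5 survives at r9c3. So r9c3=5.
Step 18. [r1c9∈{1,4}] 4 has one home in row 1: r1c9, so r1c9=4.
Step 19. [r8c1∈{2}] r8c1's peers cover all but 2. So r8c1=2.
Step 20. [r6c3∈{3,4}] 4 has one home in col 3: r6c3, so r6c3=4.
Step 21. [r6c2∈{3,8}] 3 has one home in row 6: r6c2 ⇒ r6c2=3.
Step 22. [r5c6∈{1,6}] r5c6 is the only open cell in col 6 admitting 1 ⇒ r5c6=1.
Step 23. [r4c8∈{9}] nothing but 9 survives at r4c8. So r4c8=9.
Step 24. [r4c7∈{3,8}] r4c7 is the only open cell in col 7 admitting 3 ⇒ r4c7=3.
Step 25. [r2c8∈{6}] nothing but 6 survives at r2c8, so r2c8=6.
Step 26. [r2c7∈{1}] r2c7's peers cover all but 1. So r2c7=1.
Step 27. [r9c7∈{8}] only 8 remains possible at r9c7. So r9c7=8.
Step 28. [r2c1∈{5,8}] across row 2, 5 lands solely at r2c1. So r2c1=5.
Step 29. [r8c4∈{1,8}] r8c4 is the only open cell in row 8 admitting 8 ⇒ r8c4=8.
Step 30. [r1c3∈{1}] nothing but 1 survives at r1c3 ⇒ r1c3=1.
Step 31. [r5c4∈{3}] nothing but 3 survives at r5c4. So r5c4=3.
Step 32. [r2c9∈{9}] only 9 remains possible at r2c9. So r2c9=9.
Step 33. [r6c1∈{8}] r6c1 is down to just 8 ⇒ r6c1=8.
Step 34. [r2c2∈{8}] nothing but 8 survives at r2c2 ⇒ r2c2=8.
Step 35. [r5c3∈{2}] nothing but 2 survives at r5c3 ⇒ r5c3=2.
Step 36. [r7c5∈{6}] r7c5 is down to just 6 ⇒ r7c5=6.
Step 37. [r8c8∈{5}] r8c8 has the single candidate 5, so r8c8=5.
Step 38. [r8c9∈{1}] r8c9's peers cover all but 1, so r8c9=1.
Step 39. [r3c9∈{2}] nothing but 2 survives at r3c9, so r3c9=2.
Step 40. [r8c7∈{6}] r8c7 has the single candidate 6. So r8c7=6.
Step 41. [r2c5∈{4}] nothing but 4 survives at r2c5, so r2c5=4.
Step 42. [r3c1∈{7}] r3c1 has the single candidate 7, so r3c1=7.
Step 43. [r9c4∈{1}] nothing but 1 survives at r9c4. So r9c4=1.
Step 44. [r4c6∈{6}] r4c6's peers cover all but 6. So r4c6=6.
Step 45. [r5c1∈{6}] only 6 remains possible at r5c1, so r5c1=6.
Step 46. [r7c1∈{4}] r7c1's peers cover all but 4. So r7c1=4.
Step 47. [r2c3∈{3}] r2c3 is down to just 3. So r2c3=3.
Step 48. [r8c3∈{9}] r8c3's peers cover all but 9. So r8c3=9.
Step 49. [r4c9∈{8}] r4c9 is down to just 8 ⇒ r4c9=8.
Step 50. [r4c4∈{4}] only 4 remains possible at r4c4 ⇒ r4c4=4.

Answer: 9 2 1 6 5 8 7 3 4 / 5 8 3 2 4 7 1 6 9 / 7 4 6 9 1 3 5 8 2 / 1 5 7 4 2 6 3 9 8 / 6 9 2 3 8 1 4 7 5 / 8 3 4 5 7 9 2 1 6 / 4 1 8 7 6 5 9 2 3 / 2 7 9 8 3 4 6 5 1 / 3 6 5 1 9 2 8 4 7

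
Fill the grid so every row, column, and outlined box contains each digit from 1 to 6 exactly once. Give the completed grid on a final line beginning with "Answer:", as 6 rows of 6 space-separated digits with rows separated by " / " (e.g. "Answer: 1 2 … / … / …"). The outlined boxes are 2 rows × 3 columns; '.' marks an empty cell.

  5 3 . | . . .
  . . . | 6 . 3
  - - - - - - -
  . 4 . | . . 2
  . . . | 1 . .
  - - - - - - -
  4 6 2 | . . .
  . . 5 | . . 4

Step 1. [r2c5∈{1,2,4,5}] r2c5 is the only open cell in row 2 admitting 5. So r2c5=5.
Step 2. [r4c6∈{5,6}] in col 6, 6 fits only at r4c6. So r4c6=6.
Step 3. [r3c5∈{3}] r3c5's peers cover all but 3 ⇒ r3c5=3.
Step 4. [r1c6∈{1}] r1c6 has the single candidate 1. So r1c6=1.
Step 5. [r1c4∈{2,4}] in col 4, 4 fits only at r1c4. So r1c4=4.
Step 6. [r6c2∈{1}] nothing but 1 survives at r6c2 ⇒ r6c2=1.
Step 7. [r5c4∈{3,5}] in row 5, 3 fits only at r5c4, so r5c4=3.
Step 8. [r2c2∈{2}] r2c2 has the single candidate 2 ⇒ r2c2=2.
Step 9. [r3c1∈{1,6}] col 1 places 6 nowhere but r3c1, so r3c1=6.
Step 10. [r4c3∈{3}] r4c3 is down to just 3. So r4c3=3.
Step 11. [r3c3∈{1}] nothing but 1 survives at r3c3, so r3c3=1.
Step 12. [r6c5∈{2,6}] across row 6, 6 lands solely at r6c5. So r6c5=6.
Step 13. [r4c1∈{2}] r4c1 is down to just 2. So r4c1=2.
Step 14. [r4c2∈{5}] r4c2 has the single candidate 5 ⇒ r4c2=5.
Step 15. [r5c5∈{1}] nothing but 1 survives at r5c5 ⇒ r5c5=1.
Step 16. [r1c5∈{2}] r1c5's peers cover all but 2 ⇒ r1c5=2.
Step 17. [r5c6∈{5}] r5c6's peers cover all but 5, so r5c6=5.
Step 18. [r2c1∈{1}] r2c1's peers cover all but 1. So r2c1=1.
Step 19. [r4c5∈{4}] nothing but 4 survives at r4c5. So r4c5=4.
Step 20. [r6c1∈{3}] nothing but 3 survives at r6c1, so r6c1=3.
Step 21. [r1c3∈{6}] nothing but 6 survives at r1c3 ⇒ r1c3=6.
Step 22. [r3c4∈{5}] r3c4's peers cover all but 5. So r3c4=5.
Step 23. [r6c4∈{2}] r6c4 is down to just 2, so r6c4=2.
Step 24. [r2c3∈{4}] only 4 remains possible at r2c3, so r2c3=4.

Answer: 5 3 6 4 2 1 / 1 2 4 6 5 3 / 6 4 1 5 3 2 / 2 5 3 1 4 6 / 4 6 2 3 1 5 / 3 1 5 2 6 4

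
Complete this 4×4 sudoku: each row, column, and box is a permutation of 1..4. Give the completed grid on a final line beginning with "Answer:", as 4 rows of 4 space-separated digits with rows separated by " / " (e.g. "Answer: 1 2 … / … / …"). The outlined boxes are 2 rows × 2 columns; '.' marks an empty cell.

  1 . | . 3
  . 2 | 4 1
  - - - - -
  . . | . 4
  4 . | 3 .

Step 1. [r3c1∈{2,3}] r3c1 is the only open cell in col 1 admitting 2, so r3c1=2.
Step 2. [r3c3∈{1}] only 1 remains possible at r3c3, so r3c3=1.
Step 3. [r4c2∈{1}] nothing but 1 survives at r4c2, so r4c2=1.
Step 4. [r4c4∈{2}] r4c4 is down to just 2. So r4c4=2.
Step 5. [r1c3∈{2}] r1c3 is down to just 2, so r1c3=2.
Step 6. [r1c2∈{4}] nothing but 4 survives at r1c2. So r1c2=4.
Step 7. [r3c2∈{3}] only 3 remains possible at r3c2 ⇒ r3c2=3.
Step 8. [r2c1∈{3}] r2c1 has the single candidate 3, so r2c1=3.

Answer: 1 4 2 3 / 3 2 4 1 / 2 3 1 4 / 4 1 3 2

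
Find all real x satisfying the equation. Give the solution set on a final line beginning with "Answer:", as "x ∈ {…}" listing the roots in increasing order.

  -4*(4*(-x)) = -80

Step 1. [-4*(4*(-x)) = -80] -4·(inner) — divide through by -4 ⇒ div: 4*(-x) = 20.
Step 2. [4*(-x) = 20] 4 out front; divide by 4 ⇒ div: -x = 5.
Step 3. [-x = 5] LHS negated; negate both sides ⇒ neg: x = -5.

Answer: x ∈ {-5}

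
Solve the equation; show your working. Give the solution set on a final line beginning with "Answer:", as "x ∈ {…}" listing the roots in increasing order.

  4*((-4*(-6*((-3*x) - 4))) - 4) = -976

Step 1. [4*((-4*(-6*((-3*x) - 4))) - 4) = -976] 4 out front; divide by 4, so div: (-4*(-6*((-3*x) - 4))) - 4 = -244.
Step 2. [(-4*(-6*((-3*x) - 4))) - 4 = -244] -4 divides every term; factor it out, so factor: (-6*((-3*x) - 4)) + 1 = 61.
Step 3. [(-6*((-3*x) - 4)) + 1 = 61] +1 is outermost — subtract 1 both sides, so sub: -6*((-3*x) - 4) = 60.
Step 4. [-6*((-3*x) - 4) = 60] -6 out front; divide by -6. So div: (-3*x) - 4 = -10.
Step 5. [(-3*x) - 4 = -10] -4 is outermost — add 4 both sides, so sub: -3*x = -6.
Step 6. [-3*x = -6] -3·(inner) — divide through by -3 ⇒ div: x = 2.

Answer: x ∈ {2}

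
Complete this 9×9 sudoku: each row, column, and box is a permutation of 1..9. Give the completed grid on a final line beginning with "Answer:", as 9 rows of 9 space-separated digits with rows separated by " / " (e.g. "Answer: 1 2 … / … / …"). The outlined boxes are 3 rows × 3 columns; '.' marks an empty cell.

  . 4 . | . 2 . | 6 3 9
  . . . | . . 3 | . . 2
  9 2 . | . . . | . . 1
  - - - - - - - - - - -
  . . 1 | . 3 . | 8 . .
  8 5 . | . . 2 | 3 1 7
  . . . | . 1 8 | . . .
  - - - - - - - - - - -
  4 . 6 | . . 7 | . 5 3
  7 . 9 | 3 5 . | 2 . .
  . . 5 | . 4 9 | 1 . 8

Step 1. [r6c3∈{2,3,4,7}] across col 3, 2 lands solely at r6c3. So r6c3=2.
Step 2. [r4c1∈{6}] only 6 remains possible at r4c1. So r4c1=6.
Step 3. [r2c2∈{1,6,7,8}] col 2 places 6 nowhere but r2c2. So r2c2=6.
Step 4. [r7c5∈{8}] only 8 remains possible at r7c5. So r7c5=8.
Step 5. [r9c8∈{6,7}] 7 has one home in row 9: r9c8 ⇒ r9c8=7.
Step 6. [r9c4∈{2,6}] 6 has one home in row 9: r9c4. So r9c4=6.
Step 7. [r8c6∈{1}] nothing but 1 survives at r8c6 ⇒ r8c6=1.
Step 8. [r1c6∈{5}] r1c6 has the single candidate 5 ⇒ r1c6=5.
Step 9. [r4c6∈{4}] only 4 remains possible at r4c6. So r4c6=4.
Step 10. [r3c7∈{4,5,7}] across row 3, 5 lands solely at r3c7. So r3c7=5.
Step 11. [r2c7∈{4,7}] across col 7, 7 lands solely at r2c7 ⇒ r2c7=7.
Step 12. [r5c4∈{9}] r5c4's peers cover all but 9, so r5c4=9.
Step 13. [r2c3∈{8}] r2c3 is down to just 8, so r2c3=8.
Step 14. [r3c5∈{6,7}] r3c5 is the only open cell in col 5 admitting 7, so r3c5=7.
Step 15. [r2c8∈{4}] r2c8's peers cover all but 4, so r2c8=4.
Step 16. [r1c1∈{1}] r1c1 is down to just 1, so r1c1=1.
Step 17. [r6c7∈{4,9}] across col 7, 4 lands solely at r6c7. So r6c7=4.
Step 18. [r6c1∈{3}] r6c1 has the single candidate 3, so r6c1=3.
Step 19. [r4c9∈{5}] r4c9 has the single candidate 5 ⇒ r4c9=5.
Step 20. [r6c9∈{6}] only 6 remains possible at r6c9. So r6c9=6.
Step 21. [r4c4∈{7}] r4c4 has the single candidate 7 ⇒ r4c4=7.
Step 22. [r4c2∈{9}] only 9 remains possible at r4c2, so r4c2=9.
Step 23. [r3c8∈{8}] only 8 remains possible at r3c8. So r3c8=8.
Step 24. [r8c2∈{8}] nothing but 8 survives at r8c2 ⇒ r8c2=8.
Step 25. [r3c6∈{6}] only 6 remains possible at r3c6, so r3c6=6.
Step 26. [r9c2∈{3}] r9c2 has the single candidate 3, so r9c2=3.
Step 27. [r5c3∈{4}] r5c3 is down to just 4. So r5c3=4.
Step 28. [r8c9∈{4}] only 4 remains possible at r8c9. So r8c9=4.
Step 29. [r1c4∈{8}] r1c4 has the single candidate 8, so r1c4=8.
Step 30. [r7c7∈{9}] r7c7's peers cover all but 9 ⇒ r7c7=9.
Step 31. [r5c5∈{6}] only 6 remains possible at r5c5 ⇒ r5c5=6.
Step 32. [r2c1∈{5}] only 5 remains possible at r2c1, so r2c1=5.
Step 33. [r3c4∈{4}] only 4 remains possible at r3c4. So r3c4=4.
Step 34. [r3c3∈{3}] nothing but 3 survives at r3c3, so r3c3=3.
Step 35. [r6c8∈{9}] r6c8's peers cover all but 9. So r6c8=9.
Step 36. [r2c5∈{9}] nothing but 9 survives at r2c5. So r2c5=9.
Step 37. [r2c4∈{1}] r2c4's peers cover all but 1. So r2c4=1.
Step 38. [r7c4∈{2}] nothing but 2 survives at r7c4, so r7c4=2.
Step 39. [r8c8∈{6}] r8c8's peers cover all but 6 ⇒ r8c8=6.
Step 40. [r6c4∈{5}] r6c4 has the single candidate 5. So r6c4=5.
Step 41. [r9c1∈{2}] r9c1's peers cover all but 2. So r9c1=2.
Step 42. [r4c8∈{2}] nothing but 2 survives at r4c8 ⇒ r4c8=2.
Step 43. [r6c2∈{7}] r6c2's peers cover all but 7 ⇒ r6c2=7.
Step 44. [r1c3∈{7}] r1c3 is down to just 7 ⇒ r1c3=7.
Step 45. [r7c2∈{1}] r7c2's peers cover all but 1. So r7c2=1.

Answer: 1 4 7 8 2 5 6 3 9 / 5 6 8 1 9 3 7 4 2 / 9 2 3 4 7 6 5 8 1 / 6 9 1 7 3 4 8 2 5 / 8 5 4 9 6 2 3 1 7 / 3 7 2 5 1 8 4 9 6 / 4 1 6 2 8 7 9 5 3 / 7 8 9 3 5 1 2 6 4 / 2 3 5 6 4 9 1 7 8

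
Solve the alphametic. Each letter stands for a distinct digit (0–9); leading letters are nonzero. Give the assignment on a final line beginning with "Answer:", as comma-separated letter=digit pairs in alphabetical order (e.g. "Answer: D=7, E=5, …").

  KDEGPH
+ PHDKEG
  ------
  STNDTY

Step 1. [col 1: H + G ≡ Y (mod 10)] column 1 (H + G ≡ Y (mod 10), carry-in 0) doesn't pin Y yet; pick Y=4 and continue ⇒ Y=4.
Step 2. [col 1: H + G ≡ Y (mod 10)] no forcing yet in column 1 (carry-in 0); H=8 is free and consistent — try it. So H=8.
Step 3. [col 1: H + G ≡ Y (mod 10)] from column 1 (H=8, Y=4, carry-in 0, digits 4,8 already taken and all letters distinct): G must equal 6. So G=6.
Step 4. [col 2: P + E ≡ T (mod 10)] several values work for T in column 2 (P + E ≡ T (mod 10), carry-in 1); try T=1, so T=1.
Step 5. [col 2: P + E ≡ T (mod 10)] column 2 (P + E ≡ T (mod 10), carry-in 1) doesn't pin P yet; pick P=3 and continue, so P=3.
Step 6. [col 2: P + E ≡ T (mod 10)] from column 2 (P=3, T=1, carry-in 1, digits 1,3,4,6,8 already taken and all letters distinct): E must equal 7. So E=7.
Step 7. [col 3: G + K ≡ D (mod 10)] K=5 is one option consistent with column 3 (G + K ≡ D (mod 10), carry-in 1) — take it, so K=5.
Step 8. [col 3: G + K ≡ D (mod 10)] column 3: given G=6, K=5, carry-in 1, and digits 1,3,4,5,6,7,8 already taken and all letters distinct, G+K≡D (mod 10) forces D=2 ⇒ D=2.
Step 9. [col 4: E + D ≡ N (mod 10)] column 4 reads E+D+carry(1)=N with E=7, D=2; with digits 1,2,3,4,5,6,7,8 already taken and all letters distinct, the only value for N is 0. So N=0.
Step 10. [col 6: K + P ≡ S (mod 10)] column 6 reads K+P+carry(1)=S with K=5, P=3; with digits 0,1,2,3,4,5,6,7,8 already taken and all letters distinct, the only value for S is 9. So S=9.

Answer: D=2, E=7, G=6, H=8, K=5, N=0, P=3, S=9, T=1, Y=4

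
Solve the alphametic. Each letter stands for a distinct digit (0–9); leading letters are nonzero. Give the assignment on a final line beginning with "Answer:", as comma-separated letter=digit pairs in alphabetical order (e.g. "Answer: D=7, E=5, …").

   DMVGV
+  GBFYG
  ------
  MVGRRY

Step 1. [col 1: V + G ≡ Y (mod 10)] column 1 (V + G ≡ Y (mod 10), carry-in 0) doesn't pin Y yet; pick Y=0 and continue, so Y=0.
Step 2. [col 1: V + G ≡ Y (mod 10)] no forcing yet in column 1 (carry-in 0); V=4 is free and consistent — try it, so V=4.
Step 3. [col 1: V + G ≡ Y (mod 10)] from column 1 (V=4, Y=0, carry-in 0, digits 0,4 already taken and all letters distinct): G must equal 6 ⇒ G=6.
Step 4. [M] adding two 5-digit numbers gives at most 5+1 digits, and here it does — M is that final carry and must be 1. So M=1.
Step 5. [col 2: G + Y ≡ R (mod 10)] column 2 reads G+Y+carry(1)=R with G=6, Y=0; with digits 0,1,4,6 already taken and all letters distinct, the only value for R is 7. So R=7.
Step 6. [col 3: V + F ≡ R (mod 10)] in column 3 we have V+F≡R with carry-in 0; given V=4, R=7 and digits 0,1,4,6,7 already taken and all letters distinct, that pins F to 3, so F=3.
Step 7. [col 4: M + B ≡ G (mod 10)] column 4 reads M+B+carry(0)=G with M=1, G=6; with digits 0,1,3,4,6,7 already taken and all letters distinct, the only value for B is 5, so B=5.
Step 8. [col 5: D + G ≡ V (mod 10)] column 5 reads D+G+carry(0)=V with G=6, V=4; with digits 0,1,3,4,5,6,7 already taken and all letters distinct, the only value for D is 8 ⇒ D=8.

Answer: B=5, D=8, F=3, G=6, M=1, R=7, V=4, Y=0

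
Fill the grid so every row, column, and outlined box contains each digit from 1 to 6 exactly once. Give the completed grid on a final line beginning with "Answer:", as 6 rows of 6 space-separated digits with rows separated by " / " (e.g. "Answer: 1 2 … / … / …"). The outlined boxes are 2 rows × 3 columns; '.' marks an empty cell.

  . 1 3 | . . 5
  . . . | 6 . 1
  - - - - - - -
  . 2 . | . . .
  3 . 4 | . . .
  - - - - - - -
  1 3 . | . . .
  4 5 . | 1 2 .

Step 1. [r4c2∈{6}] r4c2 is down to just 6. So r4c2=6.
Step 2. [r3c4∈{3,4,5}] r3c4 is the only open cell in col 4 admitting 3 ⇒ r3c4=3.
Step 3. [r1c5∈{4}] r1c5 is down to just 4 ⇒ r1c5=4.
Step 4. [r3c1∈{5}] r3c1's peers cover all but 5, so r3c1=5.
Step 5. [r3c6∈{4,6}] row 3 places 4 nowhere but r3c6. So r3c6=4.
Step 6. [r5c6∈{6}] r5c6's peers cover all but 6, so r5c6=6.
Step 7. [r2c1∈{2}] r2c1's peers cover all but 2, so r2c1=2.
Step 8. [r5c5∈{5}] r5c5's peers cover all but 5 ⇒ r5c5=5.
Step 9. [r3c5∈{1,6}] r3c5 is the only open cell in row 3 admitting 6 ⇒ r3c5=6.
Step 10. [r4c6∈{2}] r4c6 has the single candidate 2, so r4c6=2.
Step 11. [r2c2∈{4}] r2c2 has the single candidate 4. So r2c2=4.
Step 12. [r1c1∈{6}] only 6 remains possible at r1c1 ⇒ r1c1=6.
Step 13. [r1c4∈{2}] only 2 remains possible at r1c4 ⇒ r1c4=2.
Step 14. [r6c6∈{3}] nothing but 3 survives at r6c6 ⇒ r6c6=3.
Step 15. [r5c4∈{4}] only 4 remains possible at r5c4. So r5c4=4.
Step 16. [r2c3∈{5}] r2c3 has the single candidate 5 ⇒ r2c3=5.
Step 17. [r2c5∈{3}] r2c5 is down to just 3 ⇒ r2c5=3.
Step 18. [r6c3∈{6}] r6c3 is down to just 6, so r6c3=6.
Step 19. [r3c3∈{1}] r3c3's peers cover all but 1. So r3c3=1.
Step 20. [r4c5∈{1}] r4c5 is down to just 1. So r4c5=1.
Step 21. [r4c4∈{5}] r4c4's peers cover all but 5, so r4c4=5.
Step 22. [r5c3∈{2}] r5c3 is down to just 2. So r5c3=2.

Answer: 6 1 3 2 4 5 / 2 4 5 6 3 1 / 5 2 1 3 6 4 / 3 6 4 5 1 2 / 1 3 2 4 5 6 / 4 5 6 1 2 3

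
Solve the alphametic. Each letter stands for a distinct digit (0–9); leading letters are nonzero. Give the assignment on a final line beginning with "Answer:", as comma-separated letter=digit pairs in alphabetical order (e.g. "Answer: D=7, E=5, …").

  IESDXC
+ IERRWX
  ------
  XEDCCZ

Step 1. [col 1: C + X ≡ Z (mod 10)] C=9 is one option consistent with column 1 (C + X ≡ Z (mod 10), carry-in 0) — take it, so C=9.
Step 2. [col 1: C + X ≡ Z (mod 10)] X=6 is one option consistent with column 1 (C + X ≡ Z (mod 10), carry-in 0) — take it, so X=6.
Step 3. [col 1: C + X ≡ Z (mod 10)] column 1 reads C+X+carry(0)=Z with C=9, X=6; with digits 6,9 already taken and all letters distinct, the only value for Z is 5 ⇒ Z=5.
Step 4. [col 2: X + W ≡ C (mod 10)] column 2: given X=6, C=9, carry-in 1, and digits 5,6,9 already taken and all letters distinct, X+W≡C (mod 10) forces W=2. So W=2.
Step 5. [col 3: D + R ≡ C (mod 10)] no forcing yet in column 3 (carry-in 0); R=1 is free and consistent — try it ⇒ R=1.
Step 6. [col 3: D + R ≡ C (mod 10)] column 3 reads D+R+carry(0)=C with R=1, C=9; with digits 1,2,5,6,9 already taken and all letters distinct, the only value for D is 8 ⇒ D=8.
Step 7. [col 4: S + R ≡ D (mod 10)] in column 4 we have S+R≡D with carry-in 0; given R=1, D=8 and digits 1,2,5,6,8,9 already taken and all letters distinct, that pins S to 7, so S=7.
Step 8. [col 5: E + E ≡ E (mod 10)] from column 5 (nothing yet, carry-in 0, digits 1,2,5,6,7,8,9 already taken and all letters distinct): E must equal 0, so E=0.
Step 9. [col 6: I + I ≡ X (mod 10)] from column 6 (X=6, carry-in 0, digits 0,1,2,5,6,7,8,9 already taken and all letters distinct): I must equal 3 ⇒ I=3.

Answer: C=9, D=8, E=0, I=3, R=1, S=7, W=2, X=6, Z=5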